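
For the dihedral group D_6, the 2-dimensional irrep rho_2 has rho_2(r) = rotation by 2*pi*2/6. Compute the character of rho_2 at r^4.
chi_{rho_2}(r^4) = 2*cos(2*pi*2*4/6) = -1

Justification: rho_2(r^4) is rotation by angle 2*pi*2*4/6, whose trace is 2*cos(2*pi*2*4/6) = -1.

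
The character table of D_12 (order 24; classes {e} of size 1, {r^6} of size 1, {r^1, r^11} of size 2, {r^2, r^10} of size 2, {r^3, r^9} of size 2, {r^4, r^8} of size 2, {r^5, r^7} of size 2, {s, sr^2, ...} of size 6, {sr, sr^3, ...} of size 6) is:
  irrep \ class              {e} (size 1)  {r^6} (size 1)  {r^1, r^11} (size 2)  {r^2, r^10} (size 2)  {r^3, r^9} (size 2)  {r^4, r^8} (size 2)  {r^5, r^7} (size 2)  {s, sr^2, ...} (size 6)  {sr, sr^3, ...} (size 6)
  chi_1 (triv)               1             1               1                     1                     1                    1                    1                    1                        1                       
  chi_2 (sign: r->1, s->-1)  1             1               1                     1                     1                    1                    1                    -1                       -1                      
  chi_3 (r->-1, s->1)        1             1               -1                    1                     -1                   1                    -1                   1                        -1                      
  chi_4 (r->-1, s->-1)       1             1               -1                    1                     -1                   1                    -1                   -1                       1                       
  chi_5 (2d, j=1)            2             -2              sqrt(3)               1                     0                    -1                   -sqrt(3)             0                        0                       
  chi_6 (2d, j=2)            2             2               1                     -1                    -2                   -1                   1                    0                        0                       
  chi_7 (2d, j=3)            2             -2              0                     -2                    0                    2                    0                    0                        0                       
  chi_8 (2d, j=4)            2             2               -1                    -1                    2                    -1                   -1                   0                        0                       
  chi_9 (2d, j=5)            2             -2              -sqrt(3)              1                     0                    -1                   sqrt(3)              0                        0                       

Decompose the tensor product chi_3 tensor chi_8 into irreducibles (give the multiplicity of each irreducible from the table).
chi_3 tensor chi_8 = chi_6 (all other irreducibles have multiplicity 0).

Details: The character of a tensor product is the pointwise product (chi_3 * chi_8)(C) = chi_3(C) * chi_8(C):
  {e}: (1)*(2), {r^6}: (1)*(2), {r^1, r^11}: (-1)*(-1), {r^2, r^10}: (1)*(-1), {r^3, r^9}: (-1)*(2), {r^4, r^8}: (1)*(-1), {r^5, r^7}: (-1)*(-1), {s, sr^2, ...}: (1)*(0), {sr, sr^3, ...}: (-1)*(0)
so (chi_3 * chi_8) takes values
  {e} -> 2, {r^6} -> 2, {r^1, r^11} -> 1, {r^2, r^10} -> -1, {r^3, r^9} -> -2, {r^4, r^8} -> -1, {r^5, r^7} -> 1, {s, sr^2, ...} -> 0, {sr, sr^3, ...} -> 0.
Now take the inner product of this character with each irreducible chi from the table, <chi_3*chi_8, chi> = (1/24) sum_C |C| (chi_3*chi_8)(C) conj(chi(C)):
  <chi_3*chi_8, chi_1> = (1/24)[1*(2)*conj(1) + 1*(2)*conj(1) + 2*(1)*conj(1) + 2*(-1)*conj(1) + 2*(-2)*conj(1) + 2*(-1)*conj(1) + 2*(1)*conj(1) + 6*(0)*conj(1) + 6*(0)*conj(1)]
      = (1/24)[(2) + (2) + (2) + (-2) + (-4) + (-2) + (2) + (0) + (0)] = 0/24 = 0
  <chi_3*chi_8, chi_2> = (1/24)[1*(2)*conj(1) + 1*(2)*conj(1) + 2*(1)*conj(1) + 2*(-1)*conj(1) + 2*(-2)*conj(1) + 2*(-1)*conj(1) + 2*(1)*conj(1) + 6*(0)*conj(-1) + 6*(0)*conj(-1)]
      = (1/24)[(2) + (2) + (2) + (-2) + (-4) + (-2) + (2) + (0) + (0)] = 0/24 = 0
  <chi_3*chi_8, chi_3> = (1/24)[1*(2)*conj(1) + 1*(2)*conj(1) + 2*(1)*conj(-1) + 2*(-1)*conj(1) + 2*(-2)*conj(-1) + 2*(-1)*conj(1) + 2*(1)*conj(-1) + 6*(0)*conj(1) + 6*(0)*conj(-1)]
      = (1/24)[(2) + (2) + (-2) + (-2) + (4) + (-2) + (-2) + (0) + (0)] = 0/24 = 0
  <chi_3*chi_8, chi_4> = (1/24)[1*(2)*conj(1) + 1*(2)*conj(1) + 2*(1)*conj(-1) + 2*(-1)*conj(1) + 2*(-2)*conj(-1) + 2*(-1)*conj(1) + 2*(1)*conj(-1) + 6*(0)*conj(-1) + 6*(0)*conj(1)]
      = (1/24)[(2) + (2) + (-2) + (-2) + (4) + (-2) + (-2) + (0) + (0)] = 0/24 = 0
  <chi_3*chi_8, chi_5> = (1/24)[1*(2)*conj(2) + 1*(2)*conj(-2) + 2*(1)*conj(sqrt(3)) + 2*(-1)*conj(1) + 2*(-2)*conj(0) + 2*(-1)*conj(-1) + 2*(1)*conj(-sqrt(3)) + 6*(0)*conj(0) + 6*(0)*conj(0)]
      = (1/24)[(4) + (-4) + (2*sqrt(3)) + (-2) + (0) + (2) + (-2*sqrt(3)) + (0) + (0)] = 0/24 = 0
  <chi_3*chi_8, chi_6> = (1/24)[1*(2)*conj(2) + 1*(2)*conj(2) + 2*(1)*conj(1) + 2*(-1)*conj(-1) + 2*(-2)*conj(-2) + 2*(-1)*conj(-1) + 2*(1)*conj(1) + 6*(0)*conj(0) + 6*(0)*conj(0)]
      = (1/24)[(4) + (4) + (2) + (2) + (8) + (2) + (2) + (0) + (0)] = 24/24 = 1
  <chi_3*chi_8, chi_7> = (1/24)[1*(2)*conj(2) + 1*(2)*conj(-2) + 2*(1)*conj(0) + 2*(-1)*conj(-2) + 2*(-2)*conj(0) + 2*(-1)*conj(2) + 2*(1)*conj(0) + 6*(0)*conj(0) + 6*(0)*conj(0)]
      = (1/24)[(4) + (-4) + (0) + (4) + (0) + (-4) + (0) + (0) + (0)] = 0/24 = 0
  <chi_3*chi_8, chi_8> = (1/24)[1*(2)*conj(2) + 1*(2)*conj(2) + 2*(1)*conj(-1) + 2*(-1)*conj(-1) + 2*(-2)*conj(2) + 2*(-1)*conj(-1) + 2*(1)*conj(-1) + 6*(0)*conj(0) + 6*(0)*conj(0)]
      = (1/24)[(4) + (4) + (-2) + (2) + (-8) + (2) + (-2) + (0) + (0)] = 0/24 = 0
  <chi_3*chi_8, chi_9> = (1/24)[1*(2)*conj(2) + 1*(2)*conj(-2) + 2*(1)*conj(-sqrt(3)) + 2*(-1)*conj(1) + 2*(-2)*conj(0) + 2*(-1)*conj(-1) + 2*(1)*conj(sqrt(3)) + 6*(0)*conj(0) + 6*(0)*conj(0)]
      = (1/24)[(4) + (-4) + (-2*sqrt(3)) + (-2) + (0) + (2) + (2*sqrt(3)) + (0) + (0)] = 0/24 = 0
Hence the multiplicities are chi_6: 1. Dimension check: dim(chi_3)*dim(chi_8) = 1*2 = 2 and sum (mult * dim) = 1*2 = 2.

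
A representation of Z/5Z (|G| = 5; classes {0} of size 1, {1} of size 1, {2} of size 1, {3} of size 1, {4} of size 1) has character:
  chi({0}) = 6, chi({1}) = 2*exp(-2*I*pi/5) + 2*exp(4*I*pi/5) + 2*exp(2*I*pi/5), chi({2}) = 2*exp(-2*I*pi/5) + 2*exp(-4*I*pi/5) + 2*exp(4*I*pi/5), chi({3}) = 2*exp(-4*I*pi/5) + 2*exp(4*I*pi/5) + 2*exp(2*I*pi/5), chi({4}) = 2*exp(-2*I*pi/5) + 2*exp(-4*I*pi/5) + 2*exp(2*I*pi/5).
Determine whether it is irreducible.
Not irreducible (reducible): <chi, chi> = 12 > 1.

Derivation: <chi, chi> = (1/|G|) sum_C |C| * |chi(C)|^2 = (1/5)[1*|6|^2 + 1*|2*exp(-2*I*pi/5) + 2*exp(4*I*pi/5) + 2*exp(2*I*pi/5)|^2 + 1*|2*exp(-2*I*pi/5) + 2*exp(-4*I*pi/5) + 2*exp(4*I*pi/5)|^2 + 1*|2*exp(-4*I*pi/5) + 2*exp(4*I*pi/5) + 2*exp(2*I*pi/5)|^2 + 1*|2*exp(-2*I*pi/5) + 2*exp(-4*I*pi/5) + 2*exp(2*I*pi/5)|^2]
  = (1/5)[(36) + (12 + 8*exp(-4*I*pi/5) + 4*exp(-2*I*pi/5) + 4*exp(2*I*pi/5) + 8*exp(4*I*pi/5)) + (12 + 8*exp(-2*I*pi/5) + 4*exp(-4*I*pi/5) + 4*exp(4*I*pi/5) + 8*exp(2*I*pi/5)) + (12 + 8*exp(-2*I*pi/5) + 4*exp(-4*I*pi/5) + 4*exp(4*I*pi/5) + 8*exp(2*I*pi/5)) + (12 + 8*exp(-4*I*pi/5) + 4*exp(-2*I*pi/5) + 4*exp(2*I*pi/5) + 8*exp(4*I*pi/5))] = 60/5 = 12.
(Exp terms are combined using exp(i*s)*conj(exp(i*t)) = exp(i*(s-t)), and sums of them are collapsed using the identity that for every m > 1 the m distinct m-th roots of unity sum to 0, e.g. 1 + exp(2*I*pi/3) + exp(-2*I*pi/3) = 0.)
A character is irreducible iff <chi, chi> = 1, so this representation is reducible.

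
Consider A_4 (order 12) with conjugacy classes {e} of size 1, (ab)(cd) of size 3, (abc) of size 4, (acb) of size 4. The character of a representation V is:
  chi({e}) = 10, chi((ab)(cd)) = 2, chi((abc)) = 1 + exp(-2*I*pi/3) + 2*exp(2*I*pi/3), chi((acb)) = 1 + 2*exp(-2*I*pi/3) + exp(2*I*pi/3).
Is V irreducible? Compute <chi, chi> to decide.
Not irreducible (reducible): <chi, chi> = 10 > 1.

Details: <chi, chi> = (1/|G|) sum_C |C| * |chi(C)|^2 = (1/12)[1*|10|^2 + 3*|2|^2 + 4*|1 + exp(-2*I*pi/3) + 2*exp(2*I*pi/3)|^2 + 4*|1 + 2*exp(-2*I*pi/3) + exp(2*I*pi/3)|^2]
  = (1/12)[(100) + (12) + (4) + (4)] = 120/12 = 10.
(Exp terms are combined using exp(i*s)*conj(exp(i*t)) = exp(i*(s-t)), and sums of them are collapsed using the identity that for every m > 1 the m distinct m-th roots of unity sum to 0, e.g. 1 + exp(2*I*pi/3) + exp(-2*I*pi/3) = 0.)
A character is irreducible iff <chi, chi> = 1, so this representation is reducible.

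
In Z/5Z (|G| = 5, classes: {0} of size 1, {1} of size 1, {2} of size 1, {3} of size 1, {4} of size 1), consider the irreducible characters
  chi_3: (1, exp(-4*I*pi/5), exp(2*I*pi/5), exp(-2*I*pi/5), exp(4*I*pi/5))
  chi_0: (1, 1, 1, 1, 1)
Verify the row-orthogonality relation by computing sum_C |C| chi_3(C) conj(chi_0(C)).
Sum = 0; so <chi_3, chi_0> = 0 (distinct irreducibles are orthogonal).

Explanation: Compute term by term over conjugacy classes (|C| * chi_3(C) * conj(chi_0(C))):
  1*(1)*conj(1) + 1*(exp(-4*I*pi/5))*conj(1) + 1*(exp(2*I*pi/5))*conj(1) + 1*(exp(-2*I*pi/5))*conj(1) + 1*(exp(4*I*pi/5))*conj(1)
  = (1) + (exp(-4*I*pi/5)) + (exp(2*I*pi/5)) + (exp(-2*I*pi/5)) + (exp(4*I*pi/5))
  = 0.
(Exp terms are combined using exp(i*s)*conj(exp(i*t)) = exp(i*(s-t)), and sums of them are collapsed using the identity that for every m > 1 the m distinct m-th roots of unity sum to 0, e.g. 1 + exp(2*I*pi/3) + exp(-2*I*pi/3) = 0.)
Dividing by |G| = 5 gives 0/5 = 0, matching the row-orthogonality relation <chi_3, chi_0> = [chi_3 = chi_0].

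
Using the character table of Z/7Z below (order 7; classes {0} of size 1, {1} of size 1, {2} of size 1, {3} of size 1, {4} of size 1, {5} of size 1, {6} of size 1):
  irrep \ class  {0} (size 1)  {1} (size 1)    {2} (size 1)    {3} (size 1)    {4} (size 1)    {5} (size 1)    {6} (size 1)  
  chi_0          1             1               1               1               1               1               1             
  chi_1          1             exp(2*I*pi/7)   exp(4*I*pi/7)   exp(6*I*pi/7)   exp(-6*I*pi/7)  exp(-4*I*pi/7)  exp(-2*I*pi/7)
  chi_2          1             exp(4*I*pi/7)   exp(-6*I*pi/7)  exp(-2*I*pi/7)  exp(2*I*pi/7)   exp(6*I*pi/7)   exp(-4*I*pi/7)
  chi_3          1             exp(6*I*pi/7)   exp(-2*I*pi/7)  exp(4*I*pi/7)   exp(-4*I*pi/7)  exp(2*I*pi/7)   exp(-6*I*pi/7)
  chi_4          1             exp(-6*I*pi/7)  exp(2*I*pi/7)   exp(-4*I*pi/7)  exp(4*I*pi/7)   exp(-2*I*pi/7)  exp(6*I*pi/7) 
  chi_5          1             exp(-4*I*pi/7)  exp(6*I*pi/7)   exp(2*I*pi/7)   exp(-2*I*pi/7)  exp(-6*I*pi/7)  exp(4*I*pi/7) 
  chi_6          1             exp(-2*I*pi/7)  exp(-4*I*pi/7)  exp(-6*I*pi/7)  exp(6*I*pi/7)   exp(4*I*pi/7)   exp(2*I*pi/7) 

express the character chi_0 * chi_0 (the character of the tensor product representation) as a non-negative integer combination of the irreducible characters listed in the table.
chi_0 tensor chi_0 = chi_0 (all other irreducibles have multiplicity 0).

Argument: The character of a tensor product is the pointwise product (chi_0 * chi_0)(C) = chi_0(C) * chi_0(C):
  {0}: (1)*(1), {1}: (1)*(1), {2}: (1)*(1), {3}: (1)*(1), {4}: (1)*(1), {5}: (1)*(1), {6}: (1)*(1)
so (chi_0 * chi_0) takes values
  {0} -> 1, {1} -> 1, {2} -> 1, {3} -> 1, {4} -> 1, {5} -> 1, {6} -> 1.
Now take the inner product of this character with each irreducible chi from the table, <chi_0*chi_0, chi> = (1/7) sum_C |C| (chi_0*chi_0)(C) conj(chi(C)):
  <chi_0*chi_0, chi_0> = (1/7)[1*(1)*conj(1) + 1*(1)*conj(1) + 1*(1)*conj(1) + 1*(1)*conj(1) + 1*(1)*conj(1) + 1*(1)*conj(1) + 1*(1)*conj(1)]
      = (1/7)[(1) + (1) + (1) + (1) + (1) + (1) + (1)] = 7/7 = 1
  <chi_0*chi_0, chi_1> = (1/7)[1*(1)*conj(1) + 1*(1)*conj(exp(2*I*pi/7)) + 1*(1)*conj(exp(4*I*pi/7)) + 1*(1)*conj(exp(6*I*pi/7)) + 1*(1)*conj(exp(-6*I*pi/7)) + 1*(1)*conj(exp(-4*I*pi/7)) + 1*(1)*conj(exp(-2*I*pi/7))]
      = (1/7)[(1) + (exp(-2*I*pi/7)) + (exp(-4*I*pi/7)) + (exp(-6*I*pi/7)) + (exp(6*I*pi/7)) + (exp(4*I*pi/7)) + (exp(2*I*pi/7))] = 0/7 = 0
  <chi_0*chi_0, chi_2> = (1/7)[1*(1)*conj(1) + 1*(1)*conj(exp(4*I*pi/7)) + 1*(1)*conj(exp(-6*I*pi/7)) + 1*(1)*conj(exp(-2*I*pi/7)) + 1*(1)*conj(exp(2*I*pi/7)) + 1*(1)*conj(exp(6*I*pi/7)) + 1*(1)*conj(exp(-4*I*pi/7))]
      = (1/7)[(1) + (exp(-4*I*pi/7)) + (exp(6*I*pi/7)) + (exp(2*I*pi/7)) + (exp(-2*I*pi/7)) + (exp(-6*I*pi/7)) + (exp(4*I*pi/7))] = 0/7 = 0
  <chi_0*chi_0, chi_3> = (1/7)[1*(1)*conj(1) + 1*(1)*conj(exp(6*I*pi/7)) + 1*(1)*conj(exp(-2*I*pi/7)) + 1*(1)*conj(exp(4*I*pi/7)) + 1*(1)*conj(exp(-4*I*pi/7)) + 1*(1)*conj(exp(2*I*pi/7)) + 1*(1)*conj(exp(-6*I*pi/7))]
      = (1/7)[(1) + (exp(-6*I*pi/7)) + (exp(2*I*pi/7)) + (exp(-4*I*pi/7)) + (exp(4*I*pi/7)) + (exp(-2*I*pi/7)) + (exp(6*I*pi/7))] = 0/7 = 0
  <chi_0*chi_0, chi_4> = (1/7)[1*(1)*conj(1) + 1*(1)*conj(exp(-6*I*pi/7)) + 1*(1)*conj(exp(2*I*pi/7)) + 1*(1)*conj(exp(-4*I*pi/7)) + 1*(1)*conj(exp(4*I*pi/7)) + 1*(1)*conj(exp(-2*I*pi/7)) + 1*(1)*conj(exp(6*I*pi/7))]
      = (1/7)[(1) + (exp(6*I*pi/7)) + (exp(-2*I*pi/7)) + (exp(4*I*pi/7)) + (exp(-4*I*pi/7)) + (exp(2*I*pi/7)) + (exp(-6*I*pi/7))] = 0/7 = 0
  <chi_0*chi_0, chi_5> = (1/7)[1*(1)*conj(1) + 1*(1)*conj(exp(-4*I*pi/7)) + 1*(1)*conj(exp(6*I*pi/7)) + 1*(1)*conj(exp(2*I*pi/7)) + 1*(1)*conj(exp(-2*I*pi/7)) + 1*(1)*conj(exp(-6*I*pi/7)) + 1*(1)*conj(exp(4*I*pi/7))]
      = (1/7)[(1) + (exp(4*I*pi/7)) + (exp(-6*I*pi/7)) + (exp(-2*I*pi/7)) + (exp(2*I*pi/7)) + (exp(6*I*pi/7)) + (exp(-4*I*pi/7))] = 0/7 = 0
  <chi_0*chi_0, chi_6> = (1/7)[1*(1)*conj(1) + 1*(1)*conj(exp(-2*I*pi/7)) + 1*(1)*conj(exp(-4*I*pi/7)) + 1*(1)*conj(exp(-6*I*pi/7)) + 1*(1)*conj(exp(6*I*pi/7)) + 1*(1)*conj(exp(4*I*pi/7)) + 1*(1)*conj(exp(2*I*pi/7))]
      = (1/7)[(1) + (exp(2*I*pi/7)) + (exp(4*I*pi/7)) + (exp(6*I*pi/7)) + (exp(-6*I*pi/7)) + (exp(-4*I*pi/7)) + (exp(-2*I*pi/7))] = 0/7 = 0
(Exp terms are combined using exp(i*s)*conj(exp(i*t)) = exp(i*(s-t)), and sums of them are collapsed using the identity that for every m > 1 the m distinct m-th roots of unity sum to 0, e.g. 1 + exp(2*I*pi/3) + exp(-2*I*pi/3) = 0.)
Hence the multiplicities are chi_0: 1. Dimension check: dim(chi_0)*dim(chi_0) = 1*1 = 1 and sum (mult * dim) = 1*1 = 1.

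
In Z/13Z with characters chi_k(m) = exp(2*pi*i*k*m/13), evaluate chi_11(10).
chi_11(10) = zeta_13^110 = exp(12*I*pi/13)

Reasoning: chi_11(10) = zeta_13^(11*10) = zeta_13^110. Since zeta_13^13 = 1, this equals zeta_13^6 = exp(2*pi*i*6/13) = exp(12*I*pi/13).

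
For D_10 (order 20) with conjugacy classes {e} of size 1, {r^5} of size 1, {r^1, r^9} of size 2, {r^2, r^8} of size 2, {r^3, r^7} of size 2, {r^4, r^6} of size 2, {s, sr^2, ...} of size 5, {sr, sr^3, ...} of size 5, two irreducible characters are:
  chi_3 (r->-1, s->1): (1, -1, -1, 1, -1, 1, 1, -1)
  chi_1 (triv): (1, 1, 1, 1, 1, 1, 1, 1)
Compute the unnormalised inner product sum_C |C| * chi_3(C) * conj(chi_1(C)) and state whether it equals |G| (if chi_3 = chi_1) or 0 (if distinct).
Sum = 0; so <chi_3, chi_1> = 0 (distinct irreducibles are orthogonal).

Details: Compute term by term over conjugacy classes (|C| * chi_3(C) * conj(chi_1(C))):
  1*(1)*conj(1) + 1*(-1)*conj(1) + 2*(-1)*conj(1) + 2*(1)*conj(1) + 2*(-1)*conj(1) + 2*(1)*conj(1) + 5*(1)*conj(1) + 5*(-1)*conj(1)
  = (1) + (-1) + (-2) + (2) + (-2) + (2) + (5) + (-5)
  = 0.
Dividing by |G| = 20 gives 0/20 = 0, matching the row-orthogonality relation <chi_3, chi_1> = [chi_3 = chi_1].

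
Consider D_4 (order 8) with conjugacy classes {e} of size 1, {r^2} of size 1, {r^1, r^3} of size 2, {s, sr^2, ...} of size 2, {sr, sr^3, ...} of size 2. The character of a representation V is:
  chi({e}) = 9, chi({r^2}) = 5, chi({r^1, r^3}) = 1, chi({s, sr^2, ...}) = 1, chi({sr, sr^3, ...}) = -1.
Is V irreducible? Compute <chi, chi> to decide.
Not irreducible (reducible): <chi, chi> = 14 > 1.

<chi, chi> = (1/|G|) sum_C |C| * |chi(C)|^2 = (1/8)[1*|9|^2 + 1*|5|^2 + 2*|1|^2 + 2*|1|^2 + 2*|-1|^2]
  = (1/8)[(81) + (25) + (2) + (2) + (2)] = 112/8 = 14.
A character is irreducible iff <chi, chi> = 1, so this representation is reducible.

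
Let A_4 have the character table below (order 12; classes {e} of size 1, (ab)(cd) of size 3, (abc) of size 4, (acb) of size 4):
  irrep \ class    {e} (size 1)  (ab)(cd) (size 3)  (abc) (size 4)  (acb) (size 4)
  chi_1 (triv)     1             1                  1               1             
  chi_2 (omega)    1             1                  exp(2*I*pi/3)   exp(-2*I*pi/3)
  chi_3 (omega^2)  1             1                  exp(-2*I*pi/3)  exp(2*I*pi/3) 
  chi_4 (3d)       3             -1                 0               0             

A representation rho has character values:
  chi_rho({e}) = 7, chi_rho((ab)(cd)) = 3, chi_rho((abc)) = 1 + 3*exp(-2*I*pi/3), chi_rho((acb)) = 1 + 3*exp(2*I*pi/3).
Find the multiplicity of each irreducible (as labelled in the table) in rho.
Multiplicities: chi_1: 1, chi_2: 0, chi_3: 3, chi_4: 1.

Proof sketch: Use <chi_rho, chi> = (1/|G|) sum_C |C| * chi_rho(C) * conj(chi(C)) with |G| = 12 for each irreducible chi in the table:
  <chi_rho, chi_1> = (1/12)[1*(7)*conj(1) + 3*(3)*conj(1) + 4*(1 + 3*exp(-2*I*pi/3))*conj(1) + 4*(1 + 3*exp(2*I*pi/3))*conj(1)]
      = (1/12)[(7) + (9) + (4 + 12*exp(-2*I*pi/3)) + (4 + 12*exp(2*I*pi/3))] = 12/12 = 1
  <chi_rho, chi_2> = (1/12)[1*(7)*conj(1) + 3*(3)*conj(1) + 4*(1 + 3*exp(-2*I*pi/3))*conj(exp(2*I*pi/3)) + 4*(1 + 3*exp(2*I*pi/3))*conj(exp(-2*I*pi/3))]
      = (1/12)[(7) + (9) + (4*exp(-2*I*pi/3) + 12*exp(2*I*pi/3)) + (12*exp(-2*I*pi/3) + 4*exp(2*I*pi/3))] = 0/12 = 0
  <chi_rho, chi_3> = (1/12)[1*(7)*conj(1) + 3*(3)*conj(1) + 4*(1 + 3*exp(-2*I*pi/3))*conj(exp(-2*I*pi/3)) + 4*(1 + 3*exp(2*I*pi/3))*conj(exp(2*I*pi/3))]
      = (1/12)[(7) + (9) + (12 + 4*exp(2*I*pi/3)) + (12 + 4*exp(-2*I*pi/3))] = 36/12 = 3
  <chi_rho, chi_4> = (1/12)[1*(7)*conj(3) + 3*(3)*conj(-1) + 4*(1 + 3*exp(-2*I*pi/3))*conj(0) + 4*(1 + 3*exp(2*I*pi/3))*conj(0)]
      = (1/12)[(21) + (-9) + (0) + (0)] = 12/12 = 1
(Exp terms are combined using exp(i*s)*conj(exp(i*t)) = exp(i*(s-t)), and sums of them are collapsed using the identity that for every m > 1 the m distinct m-th roots of unity sum to 0, e.g. 1 + exp(2*I*pi/3) + exp(-2*I*pi/3) = 0.)
Dimension check: dim(rho) = sum (mult * dim) = 1*1 + 0*1 + 3*1 + 1*3 = 7 = chi_rho(e) = 7.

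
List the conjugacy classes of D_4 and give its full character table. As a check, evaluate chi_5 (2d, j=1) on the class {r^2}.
Conjugacy classes: {e} of size 1, {r^2} of size 1, {r^1, r^3} of size 2, {s, sr^2, ...} of size 2, {sr, sr^3, ...} of size 2.
Character table:
  irrep \ class              {e} (size 1)  {r^2} (size 1)  {r^1, r^3} (size 2)  {s, sr^2, ...} (size 2)  {sr, sr^3, ...} (size 2)
  chi_1 (triv)               1             1               1                    1                        1                       
  chi_2 (sign: r->1, s->-1)  1             1               1                    -1                       -1                      
  chi_3 (r->-1, s->1)        1             1               -1                   1                        -1                      
  chi_4 (r->-1, s->-1)       1             1               -1                   -1                       1                       
  chi_5 (2d, j=1)            2             -2              0                    0                        0                       

Spot check: chi_5 (2d, j=1) on {r^2} = -2.

Argument: D_4 has order 2*4 = 8 with 5 conjugacy classes, hence 5 irreducibles. Sum of squared dims 1 + 1 + 1 + 1 + 4 = 8 = |G|. Linear characters come from the abelianisation; the 2-dimensional irreps have character r^k -> 2*cos(2*pi*j*k/4), reflections -> 0.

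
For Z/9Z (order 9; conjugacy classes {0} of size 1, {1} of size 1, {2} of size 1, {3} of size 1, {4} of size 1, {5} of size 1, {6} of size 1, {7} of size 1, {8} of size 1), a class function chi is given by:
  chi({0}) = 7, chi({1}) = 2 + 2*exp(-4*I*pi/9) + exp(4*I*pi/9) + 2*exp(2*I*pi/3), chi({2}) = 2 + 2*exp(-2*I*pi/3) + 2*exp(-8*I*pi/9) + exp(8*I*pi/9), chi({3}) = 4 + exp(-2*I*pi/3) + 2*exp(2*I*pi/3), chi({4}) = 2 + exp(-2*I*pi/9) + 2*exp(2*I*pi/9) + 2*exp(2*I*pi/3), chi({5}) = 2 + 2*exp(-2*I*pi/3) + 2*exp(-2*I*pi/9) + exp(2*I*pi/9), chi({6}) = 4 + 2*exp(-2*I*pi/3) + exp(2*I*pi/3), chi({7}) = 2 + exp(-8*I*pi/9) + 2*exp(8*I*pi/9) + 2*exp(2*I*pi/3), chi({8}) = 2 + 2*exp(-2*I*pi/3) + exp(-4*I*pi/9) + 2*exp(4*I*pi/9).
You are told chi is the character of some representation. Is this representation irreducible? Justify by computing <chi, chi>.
Not irreducible (reducible): <chi, chi> = 13 > 1.

Justification: <chi, chi> = (1/|G|) sum_C |C| * |chi(C)|^2 = (1/9)[1*|7|^2 + 1*|2 + 2*exp(-4*I*pi/9) + exp(4*I*pi/9) + 2*exp(2*I*pi/3)|^2 + 1*|2 + 2*exp(-2*I*pi/3) + 2*exp(-8*I*pi/9) + exp(8*I*pi/9)|^2 + 1*|4 + exp(-2*I*pi/3) + 2*exp(2*I*pi/3)|^2 + 1*|2 + exp(-2*I*pi/9) + 2*exp(2*I*pi/9) + 2*exp(2*I*pi/3)|^2 + 1*|2 + 2*exp(-2*I*pi/3) + 2*exp(-2*I*pi/9) + exp(2*I*pi/9)|^2 + 1*|4 + 2*exp(-2*I*pi/3) + exp(2*I*pi/3)|^2 + 1*|2 + exp(-8*I*pi/9) + 2*exp(8*I*pi/9) + 2*exp(2*I*pi/3)|^2 + 1*|2 + 2*exp(-2*I*pi/3) + exp(-4*I*pi/9) + 2*exp(4*I*pi/9)|^2]
  = (1/9)[(49) + (13 + 6*exp(-4*I*pi/9) + 4*exp(-2*I*pi/3) + 6*exp(-8*I*pi/9) + 2*exp(-2*I*pi/9) + 2*exp(2*I*pi/9) + 6*exp(8*I*pi/9) + 4*exp(2*I*pi/3) + 6*exp(4*I*pi/9)) + (13 + 6*exp(-2*I*pi/9) + 4*exp(-2*I*pi/3) + 6*exp(-8*I*pi/9) + 2*exp(-4*I*pi/9) + 2*exp(4*I*pi/9) + 6*exp(8*I*pi/9) + 4*exp(2*I*pi/3) + 6*exp(2*I*pi/9)) + (7) + (13 + 6*exp(-4*I*pi/9) + 6*exp(-2*I*pi/9) + 4*exp(-2*I*pi/3) + 2*exp(-8*I*pi/9) + 2*exp(8*I*pi/9) + 4*exp(2*I*pi/3) + 6*exp(2*I*pi/9) + 6*exp(4*I*pi/9)) + (13 + 6*exp(-4*I*pi/9) + 6*exp(-2*I*pi/9) + 4*exp(-2*I*pi/3) + 2*exp(-8*I*pi/9) + 2*exp(8*I*pi/9) + 4*exp(2*I*pi/3) + 6*exp(2*I*pi/9) + 6*exp(4*I*pi/9)) + (7) + (13 + 6*exp(-2*I*pi/9) + 4*exp(-2*I*pi/3) + 6*exp(-8*I*pi/9) + 2*exp(-4*I*pi/9) + 2*exp(4*I*pi/9) + 6*exp(8*I*pi/9) + 4*exp(2*I*pi/3) + 6*exp(2*I*pi/9)) + (13 + 6*exp(-4*I*pi/9) + 4*exp(-2*I*pi/3) + 6*exp(-8*I*pi/9) + 2*exp(-2*I*pi/9) + 2*exp(2*I*pi/9) + 6*exp(8*I*pi/9) + 4*exp(2*I*pi/3) + 6*exp(4*I*pi/9))] = 117/9 = 13.
(Exp terms are combined using exp(i*s)*conj(exp(i*t)) = exp(i*(s-t)), and sums of them are collapsed using the identity that for every m > 1 the m distinct m-th roots of unity sum to 0, e.g. 1 + exp(2*I*pi/3) + exp(-2*I*pi/3) = 0.)
A character is irreducible iff <chi, chi> = 1, so this representation is reducible.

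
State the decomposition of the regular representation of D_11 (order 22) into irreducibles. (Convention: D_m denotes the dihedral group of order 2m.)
Each irreducible V_i of dimension d_i appears with multiplicity d_i, i.e. rho_reg = (direct sum over all irreducibles V_i) d_i V_i. The irreducible dimensions for D_11 are 1, 1, 2, 2, 2, 2, 2: 2 irreducibles of dimension 1, each with multiplicity 1; 5 irreducibles of dimension 2, each with multiplicity 2. Total dimension 2*1*1 + 5*2*2 = 22 = |G|.

Explanation: General theorem: in the regular representation of a finite group G, each irreducible appears with multiplicity equal to its dimension. Check: dim(rho_reg) = sum d_i^2 = 1 + 1 + 4 + 4 + 4 + 4 + 4 = 22 = |G|.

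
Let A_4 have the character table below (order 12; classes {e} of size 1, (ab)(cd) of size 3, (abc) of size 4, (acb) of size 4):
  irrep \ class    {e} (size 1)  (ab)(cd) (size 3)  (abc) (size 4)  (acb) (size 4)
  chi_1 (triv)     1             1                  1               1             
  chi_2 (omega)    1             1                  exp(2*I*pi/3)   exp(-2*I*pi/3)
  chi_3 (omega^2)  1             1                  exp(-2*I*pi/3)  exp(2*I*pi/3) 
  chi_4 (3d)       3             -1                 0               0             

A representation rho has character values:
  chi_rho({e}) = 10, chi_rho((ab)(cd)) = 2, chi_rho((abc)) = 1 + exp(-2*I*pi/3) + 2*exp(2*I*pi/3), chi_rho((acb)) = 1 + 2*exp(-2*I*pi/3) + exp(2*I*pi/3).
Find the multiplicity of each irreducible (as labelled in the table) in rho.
Multiplicities: chi_1: 1, chi_2: 2, chi_3: 1, chi_4: 2.

Proof sketch: Use <chi_rho, chi> = (1/|G|) sum_C |C| * chi_rho(C) * conj(chi(C)) with |G| = 12 for each irreducible chi in the table:
  <chi_rho, chi_1> = (1/12)[1*(10)*conj(1) + 3*(2)*conj(1) + 4*(1 + exp(-2*I*pi/3) + 2*exp(2*I*pi/3))*conj(1) + 4*(1 + 2*exp(-2*I*pi/3) + exp(2*I*pi/3))*conj(1)]
      = (1/12)[(10) + (6) + (4 + 4*exp(-2*I*pi/3) + 8*exp(2*I*pi/3)) + (4 + 8*exp(-2*I*pi/3) + 4*exp(2*I*pi/3))] = 12/12 = 1
  <chi_rho, chi_2> = (1/12)[1*(10)*conj(1) + 3*(2)*conj(1) + 4*(1 + exp(-2*I*pi/3) + 2*exp(2*I*pi/3))*conj(exp(2*I*pi/3)) + 4*(1 + 2*exp(-2*I*pi/3) + exp(2*I*pi/3))*conj(exp(-2*I*pi/3))]
      = (1/12)[(10) + (6) + (4) + (4)] = 24/12 = 2
  <chi_rho, chi_3> = (1/12)[1*(10)*conj(1) + 3*(2)*conj(1) + 4*(1 + exp(-2*I*pi/3) + 2*exp(2*I*pi/3))*conj(exp(-2*I*pi/3)) + 4*(1 + 2*exp(-2*I*pi/3) + exp(2*I*pi/3))*conj(exp(2*I*pi/3))]
      = (1/12)[(10) + (6) + (4 + 8*exp(-2*I*pi/3) + 4*exp(2*I*pi/3)) + (4 + 4*exp(-2*I*pi/3) + 8*exp(2*I*pi/3))] = 12/12 = 1
  <chi_rho, chi_4> = (1/12)[1*(10)*conj(3) + 3*(2)*conj(-1) + 4*(1 + exp(-2*I*pi/3) + 2*exp(2*I*pi/3))*conj(0) + 4*(1 + 2*exp(-2*I*pi/3) + exp(2*I*pi/3))*conj(0)]
      = (1/12)[(30) + (-6) + (0) + (0)] = 24/12 = 2
(Exp terms are combined using exp(i*s)*conj(exp(i*t)) = exp(i*(s-t)), and sums of them are collapsed using the identity that for every m > 1 the m distinct m-th roots of unity sum to 0, e.g. 1 + exp(2*I*pi/3) + exp(-2*I*pi/3) = 0.)
Dimension check: dim(rho) = sum (mult * dim) = 1*1 + 2*1 + 1*1 + 2*3 = 10 = chi_rho(e) = 10.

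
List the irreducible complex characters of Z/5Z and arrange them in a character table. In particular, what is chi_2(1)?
Character table of Z/5Z (irreps indexed chi_0,...,chi_4 with chi_k(m) = zeta_5^(k*m), zeta_5 = exp(2*pi*i/5)):
  irrep \ class  {0} (size 1)  {1} (size 1)    {2} (size 1)    {3} (size 1)    {4} (size 1)  
  chi_0          1             1               1               1               1             
  chi_1          1             exp(2*I*pi/5)   exp(4*I*pi/5)   exp(-4*I*pi/5)  exp(-2*I*pi/5)
  chi_2          1             exp(4*I*pi/5)   exp(-2*I*pi/5)  exp(2*I*pi/5)   exp(-4*I*pi/5)
  chi_3          1             exp(-4*I*pi/5)  exp(2*I*pi/5)   exp(-2*I*pi/5)  exp(4*I*pi/5) 
  chi_4          1             exp(-2*I*pi/5)  exp(-4*I*pi/5)  exp(4*I*pi/5)   exp(2*I*pi/5) 

Spot check: chi_2(1) = zeta_5^(2*1) = zeta_5^2 = exp(4*I*pi/5).

Proof sketch: Z/5Z is abelian, so all 5 irreducible complex representations are 1-dimensional. They are given by chi_k(m) = zeta_5^(k*m) for k = 0,...,4. Row orthogonality: sum_m chi_k(m) conj(chi_l(m)) = 5 * [k = l].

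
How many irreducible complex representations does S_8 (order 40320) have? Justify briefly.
22

Why: The number of irreducible complex representations of a finite group equals its number of conjugacy classes. Conjugacy classes in S_8 correspond to cycle types, i.e. partitions of 8; there are p(8) = 22 of them, so S_8 (order 40320) has exactly 22 irreducible complex representations.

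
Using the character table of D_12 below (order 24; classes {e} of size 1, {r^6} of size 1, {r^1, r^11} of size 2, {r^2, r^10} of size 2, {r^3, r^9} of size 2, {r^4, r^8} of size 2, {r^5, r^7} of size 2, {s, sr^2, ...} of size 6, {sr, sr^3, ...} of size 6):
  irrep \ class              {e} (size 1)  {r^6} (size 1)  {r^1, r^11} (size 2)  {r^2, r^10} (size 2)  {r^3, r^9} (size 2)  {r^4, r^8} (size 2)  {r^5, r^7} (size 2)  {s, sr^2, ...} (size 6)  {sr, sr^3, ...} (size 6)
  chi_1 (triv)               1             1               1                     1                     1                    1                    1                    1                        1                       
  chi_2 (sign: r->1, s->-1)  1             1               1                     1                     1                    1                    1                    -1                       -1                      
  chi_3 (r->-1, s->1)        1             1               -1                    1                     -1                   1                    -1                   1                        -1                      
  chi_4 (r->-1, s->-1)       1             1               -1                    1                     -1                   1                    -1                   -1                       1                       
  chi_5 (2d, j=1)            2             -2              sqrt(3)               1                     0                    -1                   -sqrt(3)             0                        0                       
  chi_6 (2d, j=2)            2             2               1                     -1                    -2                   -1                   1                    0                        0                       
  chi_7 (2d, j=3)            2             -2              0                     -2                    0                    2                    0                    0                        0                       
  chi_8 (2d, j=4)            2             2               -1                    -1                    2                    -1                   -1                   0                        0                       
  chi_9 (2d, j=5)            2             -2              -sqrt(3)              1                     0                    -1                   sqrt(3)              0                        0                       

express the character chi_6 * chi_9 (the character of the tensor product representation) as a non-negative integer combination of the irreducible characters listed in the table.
chi_6 tensor chi_9 = chi_7 + chi_9 (all other irreducibles have multiplicity 0).

Argument: The character of a tensor product is the pointwise product (chi_6 * chi_9)(C) = chi_6(C) * chi_9(C):
  {e}: (2)*(2), {r^6}: (2)*(-2), {r^1, r^11}: (1)*(-sqrt(3)), {r^2, r^10}: (-1)*(1), {r^3, r^9}: (-2)*(0), {r^4, r^8}: (-1)*(-1), {r^5, r^7}: (1)*(sqrt(3)), {s, sr^2, ...}: (0)*(0), {sr, sr^3, ...}: (0)*(0)
so (chi_6 * chi_9) takes values
  {e} -> 4, {r^6} -> -4, {r^1, r^11} -> -sqrt(3), {r^2, r^10} -> -1, {r^3, r^9} -> 0, {r^4, r^8} -> 1, {r^5, r^7} -> sqrt(3), {s, sr^2, ...} -> 0, {sr, sr^3, ...} -> 0.
Now take the inner product of this character with each irreducible chi from the table, <chi_6*chi_9, chi> = (1/24) sum_C |C| (chi_6*chi_9)(C) conj(chi(C)):
  <chi_6*chi_9, chi_1> = (1/24)[1*(4)*conj(1) + 1*(-4)*conj(1) + 2*(-sqrt(3))*conj(1) + 2*(-1)*conj(1) + 2*(0)*conj(1) + 2*(1)*conj(1) + 2*(sqrt(3))*conj(1) + 6*(0)*conj(1) + 6*(0)*conj(1)]
      = (1/24)[(4) + (-4) + (-2*sqrt(3)) + (-2) + (0) + (2) + (2*sqrt(3)) + (0) + (0)] = 0/24 = 0
  <chi_6*chi_9, chi_2> = (1/24)[1*(4)*conj(1) + 1*(-4)*conj(1) + 2*(-sqrt(3))*conj(1) + 2*(-1)*conj(1) + 2*(0)*conj(1) + 2*(1)*conj(1) + 2*(sqrt(3))*conj(1) + 6*(0)*conj(-1) + 6*(0)*conj(-1)]
      = (1/24)[(4) + (-4) + (-2*sqrt(3)) + (-2) + (0) + (2) + (2*sqrt(3)) + (0) + (0)] = 0/24 = 0
  <chi_6*chi_9, chi_3> = (1/24)[1*(4)*conj(1) + 1*(-4)*conj(1) + 2*(-sqrt(3))*conj(-1) + 2*(-1)*conj(1) + 2*(0)*conj(-1) + 2*(1)*conj(1) + 2*(sqrt(3))*conj(-1) + 6*(0)*conj(1) + 6*(0)*conj(-1)]
      = (1/24)[(4) + (-4) + (2*sqrt(3)) + (-2) + (0) + (2) + (-2*sqrt(3)) + (0) + (0)] = 0/24 = 0
  <chi_6*chi_9, chi_4> = (1/24)[1*(4)*conj(1) + 1*(-4)*conj(1) + 2*(-sqrt(3))*conj(-1) + 2*(-1)*conj(1) + 2*(0)*conj(-1) + 2*(1)*conj(1) + 2*(sqrt(3))*conj(-1) + 6*(0)*conj(-1) + 6*(0)*conj(1)]
      = (1/24)[(4) + (-4) + (2*sqrt(3)) + (-2) + (0) + (2) + (-2*sqrt(3)) + (0) + (0)] = 0/24 = 0
  <chi_6*chi_9, chi_5> = (1/24)[1*(4)*conj(2) + 1*(-4)*conj(-2) + 2*(-sqrt(3))*conj(sqrt(3)) + 2*(-1)*conj(1) + 2*(0)*conj(0) + 2*(1)*conj(-1) + 2*(sqrt(3))*conj(-sqrt(3)) + 6*(0)*conj(0) + 6*(0)*conj(0)]
      = (1/24)[(8) + (8) + (-6) + (-2) + (0) + (-2) + (-6) + (0) + (0)] = 0/24 = 0
  <chi_6*chi_9, chi_6> = (1/24)[1*(4)*conj(2) + 1*(-4)*conj(2) + 2*(-sqrt(3))*conj(1) + 2*(-1)*conj(-1) + 2*(0)*conj(-2) + 2*(1)*conj(-1) + 2*(sqrt(3))*conj(1) + 6*(0)*conj(0) + 6*(0)*conj(0)]
      = (1/24)[(8) + (-8) + (-2*sqrt(3)) + (2) + (0) + (-2) + (2*sqrt(3)) + (0) + (0)] = 0/24 = 0
  <chi_6*chi_9, chi_7> = (1/24)[1*(4)*conj(2) + 1*(-4)*conj(-2) + 2*(-sqrt(3))*conj(0) + 2*(-1)*conj(-2) + 2*(0)*conj(0) + 2*(1)*conj(2) + 2*(sqrt(3))*conj(0) + 6*(0)*conj(0) + 6*(0)*conj(0)]
      = (1/24)[(8) + (8) + (0) + (4) + (0) + (4) + (0) + (0) + (0)] = 24/24 = 1
  <chi_6*chi_9, chi_8> = (1/24)[1*(4)*conj(2) + 1*(-4)*conj(2) + 2*(-sqrt(3))*conj(-1) + 2*(-1)*conj(-1) + 2*(0)*conj(2) + 2*(1)*conj(-1) + 2*(sqrt(3))*conj(-1) + 6*(0)*conj(0) + 6*(0)*conj(0)]
      = (1/24)[(8) + (-8) + (2*sqrt(3)) + (2) + (0) + (-2) + (-2*sqrt(3)) + (0) + (0)] = 0/24 = 0
  <chi_6*chi_9, chi_9> = (1/24)[1*(4)*conj(2) + 1*(-4)*conj(-2) + 2*(-sqrt(3))*conj(-sqrt(3)) + 2*(-1)*conj(1) + 2*(0)*conj(0) + 2*(1)*conj(-1) + 2*(sqrt(3))*conj(sqrt(3)) + 6*(0)*conj(0) + 6*(0)*conj(0)]
      = (1/24)[(8) + (8) + (6) + (-2) + (0) + (-2) + (6) + (0) + (0)] = 24/24 = 1
Hence the multiplicities are chi_7: 1, chi_9: 1. Dimension check: dim(chi_6)*dim(chi_9) = 2*2 = 4 and sum (mult * dim) = 1*2 + 1*2 = 4.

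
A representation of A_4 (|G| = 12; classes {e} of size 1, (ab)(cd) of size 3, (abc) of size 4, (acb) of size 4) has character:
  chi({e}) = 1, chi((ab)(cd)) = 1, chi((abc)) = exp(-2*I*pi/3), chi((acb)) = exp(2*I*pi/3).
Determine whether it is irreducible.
Irreducible: <chi, chi> = 1.

Why: <chi, chi> = (1/|G|) sum_C |C| * |chi(C)|^2 = (1/12)[1*|1|^2 + 3*|1|^2 + 4*|exp(-2*I*pi/3)|^2 + 4*|exp(2*I*pi/3)|^2]
  = (1/12)[(1) + (3) + (4) + (4)] = 12/12 = 1.
(Exp terms are combined using exp(i*s)*conj(exp(i*t)) = exp(i*(s-t)), and sums of them are collapsed using the identity that for every m > 1 the m distinct m-th roots of unity sum to 0, e.g. 1 + exp(2*I*pi/3) + exp(-2*I*pi/3) = 0.)
A character is irreducible iff <chi, chi> = 1, so this representation is irreducible.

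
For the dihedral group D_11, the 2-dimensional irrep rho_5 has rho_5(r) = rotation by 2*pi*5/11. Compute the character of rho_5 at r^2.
chi_{rho_5}(r^2) = 2*cos(2*pi*5*2/11) = 2*cos(2*pi/11)

Details: rho_5(r^2) is rotation by angle 2*pi*5*2/11, whose trace is 2*cos(2*pi*5*2/11) = 2*cos(2*pi/11).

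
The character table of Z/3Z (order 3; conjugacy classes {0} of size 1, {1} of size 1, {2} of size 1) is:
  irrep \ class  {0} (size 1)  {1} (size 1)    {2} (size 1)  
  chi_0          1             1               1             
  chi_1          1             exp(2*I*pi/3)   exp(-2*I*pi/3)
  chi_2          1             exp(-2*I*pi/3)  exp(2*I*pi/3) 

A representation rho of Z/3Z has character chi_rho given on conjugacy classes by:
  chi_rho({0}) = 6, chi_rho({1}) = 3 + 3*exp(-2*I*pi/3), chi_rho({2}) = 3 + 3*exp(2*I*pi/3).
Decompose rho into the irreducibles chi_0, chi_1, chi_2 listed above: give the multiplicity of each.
Multiplicities: chi_0: 3, chi_1: 0, chi_2: 3.

Details: Use <chi_rho, chi> = (1/|G|) sum_C |C| * chi_rho(C) * conj(chi(C)) with |G| = 3 for each irreducible chi in the table:
  <chi_rho, chi_0> = (1/3)[1*(6)*conj(1) + 1*(3 + 3*exp(-2*I*pi/3))*conj(1) + 1*(3 + 3*exp(2*I*pi/3))*conj(1)]
      = (1/3)[(6) + (3 + 3*exp(-2*I*pi/3)) + (3 + 3*exp(2*I*pi/3))] = 9/3 = 3
  <chi_rho, chi_1> = (1/3)[1*(6)*conj(1) + 1*(3 + 3*exp(-2*I*pi/3))*conj(exp(2*I*pi/3)) + 1*(3 + 3*exp(2*I*pi/3))*conj(exp(-2*I*pi/3))]
      = (1/3)[(6) + (-3) + (-3)] = 0/3 = 0
  <chi_rho, chi_2> = (1/3)[1*(6)*conj(1) + 1*(3 + 3*exp(-2*I*pi/3))*conj(exp(-2*I*pi/3)) + 1*(3 + 3*exp(2*I*pi/3))*conj(exp(2*I*pi/3))]
      = (1/3)[(6) + (3 + 3*exp(2*I*pi/3)) + (3 + 3*exp(-2*I*pi/3))] = 9/3 = 3
(Exp terms are combined using exp(i*s)*conj(exp(i*t)) = exp(i*(s-t)), and sums of them are collapsed using the identity that for every m > 1 the m distinct m-th roots of unity sum to 0, e.g. 1 + exp(2*I*pi/3) + exp(-2*I*pi/3) = 0.)
Dimension check: dim(rho) = sum (mult * dim) = 3*1 + 0*1 + 3*1 = 6 = chi_rho(e) = 6.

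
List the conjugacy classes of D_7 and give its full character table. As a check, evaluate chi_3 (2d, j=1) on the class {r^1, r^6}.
Conjugacy classes: {e} of size 1, {r^1, r^6} of size 2, {r^2, r^5} of size 2, {r^3, r^4} of size 2, {s, sr, ..., sr^6} of size 7.
Character table:
  irrep \ class              {e} (size 1)  {r^1, r^6} (size 2)  {r^2, r^5} (size 2)  {r^3, r^4} (size 2)  {s, sr, ..., sr^6} (size 7)
  chi_1 (triv)               1             1                    1                    1                    1                          
  chi_2 (sign: r->1, s->-1)  1             1                    1                    1                    -1                         
  chi_3 (2d, j=1)            2             2*cos(2*pi/7)        -2*cos(3*pi/7)       -2*cos(pi/7)         0                          
  chi_4 (2d, j=2)            2             -2*cos(3*pi/7)       -2*cos(pi/7)         2*cos(2*pi/7)        0                          
  chi_5 (2d, j=3)            2             -2*cos(pi/7)         2*cos(2*pi/7)        -2*cos(3*pi/7)       0                          

Spot check: chi_3 (2d, j=1) on {r^1, r^6} = 2*cos(2*pi/7).

Derivation: D_7 has order 2*7 = 14 with 5 conjugacy classes, hence 5 irreducibles. Sum of squared dims 1 + 1 + 4 + 4 + 4 = 14 = |G|. Linear characters come from the abelianisation; the 2-dimensional irreps have character r^k -> 2*cos(2*pi*j*k/7), reflections -> 0.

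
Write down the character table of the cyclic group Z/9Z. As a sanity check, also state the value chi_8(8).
Character table of Z/9Z (irreps indexed chi_0,...,chi_8 with chi_k(m) = zeta_9^(k*m), zeta_9 = exp(2*pi*i/9)):
  irrep \ class  {0} (size 1)  {1} (size 1)    {2} (size 1)    {3} (size 1)    {4} (size 1)    {5} (size 1)    {6} (size 1)    {7} (size 1)    {8} (size 1)  
  chi_0          1             1               1               1               1               1               1               1               1             
  chi_1          1             exp(2*I*pi/9)   exp(4*I*pi/9)   exp(2*I*pi/3)   exp(8*I*pi/9)   exp(-8*I*pi/9)  exp(-2*I*pi/3)  exp(-4*I*pi/9)  exp(-2*I*pi/9)
  chi_2          1             exp(4*I*pi/9)   exp(8*I*pi/9)   exp(-2*I*pi/3)  exp(-2*I*pi/9)  exp(2*I*pi/9)   exp(2*I*pi/3)   exp(-8*I*pi/9)  exp(-4*I*pi/9)
  chi_3          1             exp(2*I*pi/3)   exp(-2*I*pi/3)  1               exp(2*I*pi/3)   exp(-2*I*pi/3)  1               exp(2*I*pi/3)   exp(-2*I*pi/3)
  chi_4          1             exp(8*I*pi/9)   exp(-2*I*pi/9)  exp(2*I*pi/3)   exp(-4*I*pi/9)  exp(4*I*pi/9)   exp(-2*I*pi/3)  exp(2*I*pi/9)   exp(-8*I*pi/9)
  chi_5          1             exp(-8*I*pi/9)  exp(2*I*pi/9)   exp(-2*I*pi/3)  exp(4*I*pi/9)   exp(-4*I*pi/9)  exp(2*I*pi/3)   exp(-2*I*pi/9)  exp(8*I*pi/9) 
  chi_6          1             exp(-2*I*pi/3)  exp(2*I*pi/3)   1               exp(-2*I*pi/3)  exp(2*I*pi/3)   1               exp(-2*I*pi/3)  exp(2*I*pi/3) 
  chi_7          1             exp(-4*I*pi/9)  exp(-8*I*pi/9)  exp(2*I*pi/3)   exp(2*I*pi/9)   exp(-2*I*pi/9)  exp(-2*I*pi/3)  exp(8*I*pi/9)   exp(4*I*pi/9) 
  chi_8          1             exp(-2*I*pi/9)  exp(-4*I*pi/9)  exp(-2*I*pi/3)  exp(-8*I*pi/9)  exp(8*I*pi/9)   exp(2*I*pi/3)   exp(4*I*pi/9)   exp(2*I*pi/9) 

Spot check: chi_8(8) = zeta_9^(8*8) = zeta_9^64 = exp(2*I*pi/9).

Solution. Z/9Z is abelian, so all 9 irreducible complex representations are 1-dimensional. They are given by chi_k(m) = zeta_9^(k*m) for k = 0,...,8. Row orthogonality: sum_m chi_k(m) conj(chi_l(m)) = 9 * [k = l].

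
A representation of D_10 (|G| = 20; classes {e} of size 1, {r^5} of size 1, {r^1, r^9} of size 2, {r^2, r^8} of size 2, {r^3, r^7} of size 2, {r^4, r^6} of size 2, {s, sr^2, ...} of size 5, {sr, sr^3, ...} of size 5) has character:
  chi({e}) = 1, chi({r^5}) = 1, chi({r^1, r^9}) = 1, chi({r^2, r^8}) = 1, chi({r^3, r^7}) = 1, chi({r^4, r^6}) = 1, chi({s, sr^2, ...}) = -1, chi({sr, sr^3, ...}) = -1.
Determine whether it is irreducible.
Irreducible: <chi, chi> = 1.

Details: <chi, chi> = (1/|G|) sum_C |C| * |chi(C)|^2 = (1/20)[1*|1|^2 + 1*|1|^2 + 2*|1|^2 + 2*|1|^2 + 2*|1|^2 + 2*|1|^2 + 5*|-1|^2 + 5*|-1|^2]
  = (1/20)[(1) + (1) + (2) + (2) + (2) + (2) + (5) + (5)] = 20/20 = 1.
A character is irreducible iff <chi, chi> = 1, so this representation is irreducible.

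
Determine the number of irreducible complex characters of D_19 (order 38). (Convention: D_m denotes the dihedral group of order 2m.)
11

Explanation: The number of irreducible complex representations of a finite group equals its number of conjugacy classes. D_19 has 11 conjugacy classes ((n+3)/2 for n odd), so D_19 (order 38) has exactly 11 irreducible complex representations.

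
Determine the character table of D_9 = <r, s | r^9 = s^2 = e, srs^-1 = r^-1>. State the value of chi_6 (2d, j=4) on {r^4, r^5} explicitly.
Conjugacy classes: {e} of size 1, {r^1, r^8} of size 2, {r^2, r^7} of size 2, {r^3, r^6} of size 2, {r^4, r^5} of size 2, {s, sr, ..., sr^8} of size 9.
Character table:
  irrep \ class              {e} (size 1)  {r^1, r^8} (size 2)  {r^2, r^7} (size 2)  {r^3, r^6} (size 2)  {r^4, r^5} (size 2)  {s, sr, ..., sr^8} (size 9)
  chi_1 (triv)               1             1                    1                    1                    1                    1                          
  chi_2 (sign: r->1, s->-1)  1             1                    1                    1                    1                    -1                         
  chi_3 (2d, j=1)            2             2*cos(2*pi/9)        2*cos(4*pi/9)        -1                   -2*cos(pi/9)         0                          
  chi_4 (2d, j=2)            2             2*cos(4*pi/9)        -2*cos(pi/9)         -1                   2*cos(2*pi/9)        0                          
  chi_5 (2d, j=3)            2             -1                   -1                   2                    -1                   0                          
  chi_6 (2d, j=4)            2             -2*cos(pi/9)         2*cos(2*pi/9)        -1                   2*cos(4*pi/9)        0                          

Spot check: chi_6 (2d, j=4) on {r^4, r^5} = 2*cos(4*pi/9).

Argument: D_9 has order 2*9 = 18 with 6 conjugacy classes, hence 6 irreducibles. Sum of squared dims 1 + 1 + 4 + 4 + 4 + 4 = 18 = |G|. Linear characters come from the abelianisation; the 2-dimensional irreps have character r^k -> 2*cos(2*pi*j*k/9), reflections -> 0.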